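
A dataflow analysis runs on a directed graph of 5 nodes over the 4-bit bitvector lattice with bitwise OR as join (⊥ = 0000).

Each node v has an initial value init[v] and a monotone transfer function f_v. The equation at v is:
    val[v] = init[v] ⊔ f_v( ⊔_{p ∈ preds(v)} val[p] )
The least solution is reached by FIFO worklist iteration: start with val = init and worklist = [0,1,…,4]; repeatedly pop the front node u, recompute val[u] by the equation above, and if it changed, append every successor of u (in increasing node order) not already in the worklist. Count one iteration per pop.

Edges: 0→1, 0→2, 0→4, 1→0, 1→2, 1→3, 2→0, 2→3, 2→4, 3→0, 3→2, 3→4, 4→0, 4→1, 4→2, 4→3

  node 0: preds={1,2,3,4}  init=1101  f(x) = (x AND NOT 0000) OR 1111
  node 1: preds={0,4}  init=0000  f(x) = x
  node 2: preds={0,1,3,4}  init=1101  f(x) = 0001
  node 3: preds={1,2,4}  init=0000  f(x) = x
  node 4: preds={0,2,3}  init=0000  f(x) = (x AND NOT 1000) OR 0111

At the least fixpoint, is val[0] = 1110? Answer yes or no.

no

Worklist (9 pops):
  #1 pop 0: in=1101 → 1111 (was 1101); enqueue []
  #2 pop 1: in=1111 → 1111 (was 0000); enqueue [0]
  #3 pop 2: in=1111 → 1101 (no change)
  #4 pop 3: in=1111 → 1111 (was 0000); enqueue [2]
  #5 pop 4: in=1111 → 0111 (was 0000); enqueue [1,3]
  #6 pop 0: in=1111 → 1111 (no change)
  #7 pop 2: in=1111 → 1101 (no change)
  #8 pop 1: in=1111 → 1111 (no change)
  #9 pop 3: in=1111 → 1111 (no change)

Fixpoint:
  val[0] = 1111
  val[1] = 1111
  val[2] = 1101
  val[3] = 1111
  val[4] = 0111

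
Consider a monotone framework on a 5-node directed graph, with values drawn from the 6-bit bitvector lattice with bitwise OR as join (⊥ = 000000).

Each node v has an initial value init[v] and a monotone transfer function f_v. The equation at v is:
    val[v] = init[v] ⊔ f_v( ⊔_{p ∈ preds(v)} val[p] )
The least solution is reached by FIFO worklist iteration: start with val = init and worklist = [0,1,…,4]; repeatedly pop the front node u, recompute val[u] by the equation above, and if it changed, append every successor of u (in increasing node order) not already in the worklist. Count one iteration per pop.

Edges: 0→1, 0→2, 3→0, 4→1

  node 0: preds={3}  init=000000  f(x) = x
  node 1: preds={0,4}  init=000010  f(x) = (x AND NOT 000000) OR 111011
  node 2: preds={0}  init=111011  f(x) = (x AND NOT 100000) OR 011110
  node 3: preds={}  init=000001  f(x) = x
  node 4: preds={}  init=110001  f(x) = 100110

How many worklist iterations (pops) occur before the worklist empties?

6

Trace (6 dequeues):
  [1] u=0 | in 000001 | out 000001 | prev 000000 | push {}
  [2] u=1 | in 110001 | out 111011 | prev 000010 | push {}
  [3] u=2 | in 000001 | out 111111 | prev 111011 | push {}
  [4] u=3 | in 000000 | out 000001 | ==
  [5] u=4 | in 000000 | out 110111 | prev 110001 | push {1}
  [6] u=1 | in 110111 | out 111111 | prev 111011 | push {}

Converged values:
  [0] 000001
  [1] 111111
  [2] 111111
  [3] 000001
  [4] 110111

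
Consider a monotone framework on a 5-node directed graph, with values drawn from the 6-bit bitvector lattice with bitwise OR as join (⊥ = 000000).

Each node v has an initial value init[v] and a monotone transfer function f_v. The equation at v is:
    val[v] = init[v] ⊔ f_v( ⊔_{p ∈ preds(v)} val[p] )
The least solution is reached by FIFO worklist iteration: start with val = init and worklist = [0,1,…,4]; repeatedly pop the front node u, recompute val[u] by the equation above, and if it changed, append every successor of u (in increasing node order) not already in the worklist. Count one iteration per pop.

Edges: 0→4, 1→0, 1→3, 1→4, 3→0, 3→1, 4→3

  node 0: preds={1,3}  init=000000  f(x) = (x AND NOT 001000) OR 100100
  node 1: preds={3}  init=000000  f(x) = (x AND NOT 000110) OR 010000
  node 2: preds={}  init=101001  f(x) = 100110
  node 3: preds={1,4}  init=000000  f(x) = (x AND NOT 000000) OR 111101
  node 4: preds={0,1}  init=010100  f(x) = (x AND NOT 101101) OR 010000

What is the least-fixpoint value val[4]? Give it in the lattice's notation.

Trace (10 dequeues):
  [1] u=0 | in 000000 | out 100100 | prev 000000 | push {}
  [2] u=1 | in 000000 | out 010000 | prev 000000 | push {0}
  [3] u=2 | in 000000 | out 101111 | prev 101001 | push {}
  [4] u=3 | in 010100 | out 111101 | prev 000000 | push {1}
  [5] u=4 | in 110100 | out 010100 | ==
  [6] u=0 | in 111101 | out 110101 | prev 100100 | push {4}
  [7] u=1 | in 111101 | out 111001 | prev 010000 | push {0,3}
  [8] u=4 | in 111101 | out 010100 | ==
  [9] u=0 | in 111101 | out 110101 | ==
  [10] u=3 | in 111101 | out 111101 | ==

Converged values:
  [0] 110101
  [1] 111001
  [2] 101111
  [3] 111101
  [4] 010100

010100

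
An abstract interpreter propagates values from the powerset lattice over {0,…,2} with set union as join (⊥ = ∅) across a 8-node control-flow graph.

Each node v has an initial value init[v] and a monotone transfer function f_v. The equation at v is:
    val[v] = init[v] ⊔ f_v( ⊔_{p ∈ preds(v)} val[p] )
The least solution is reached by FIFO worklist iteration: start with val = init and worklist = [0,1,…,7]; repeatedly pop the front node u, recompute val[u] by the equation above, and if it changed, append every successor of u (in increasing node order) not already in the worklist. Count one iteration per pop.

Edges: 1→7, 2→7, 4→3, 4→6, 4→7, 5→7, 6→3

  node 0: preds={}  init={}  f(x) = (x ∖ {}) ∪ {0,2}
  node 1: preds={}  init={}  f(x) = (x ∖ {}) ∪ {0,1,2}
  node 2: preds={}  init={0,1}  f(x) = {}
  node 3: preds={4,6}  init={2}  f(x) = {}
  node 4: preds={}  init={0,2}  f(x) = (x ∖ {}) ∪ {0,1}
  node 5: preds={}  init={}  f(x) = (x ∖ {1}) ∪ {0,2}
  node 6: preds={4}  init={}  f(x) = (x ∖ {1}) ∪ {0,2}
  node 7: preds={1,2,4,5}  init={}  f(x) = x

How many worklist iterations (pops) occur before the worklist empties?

9

Worklist (9 pops):
  #1 pop 0: in={} → {0,2} (was {}); enqueue []
  #2 pop 1: in={} → {0,1,2} (was {}); enqueue []
  #3 pop 2: in={} → {0,1} (no change)
  #4 pop 3: in={0,2} → {2} (no change)
  #5 pop 4: in={} → {0,1,2} (was {0,2}); enqueue [3]
  #6 pop 5: in={} → {0,2} (was {}); enqueue []
  #7 pop 6: in={0,1,2} → {0,2} (was {}); enqueue []
  #8 pop 7: in={0,1,2} → {0,1,2} (was {}); enqueue []
  #9 pop 3: in={0,1,2} → {2} (no change)

Fixpoint:
  val[0] = {0,2}
  val[1] = {0,1,2}
  val[2] = {0,1}
  val[3] = {2}
  val[4] = {0,1,2}
  val[5] = {0,2}
  val[6] = {0,2}
  val[7] = {0,1,2}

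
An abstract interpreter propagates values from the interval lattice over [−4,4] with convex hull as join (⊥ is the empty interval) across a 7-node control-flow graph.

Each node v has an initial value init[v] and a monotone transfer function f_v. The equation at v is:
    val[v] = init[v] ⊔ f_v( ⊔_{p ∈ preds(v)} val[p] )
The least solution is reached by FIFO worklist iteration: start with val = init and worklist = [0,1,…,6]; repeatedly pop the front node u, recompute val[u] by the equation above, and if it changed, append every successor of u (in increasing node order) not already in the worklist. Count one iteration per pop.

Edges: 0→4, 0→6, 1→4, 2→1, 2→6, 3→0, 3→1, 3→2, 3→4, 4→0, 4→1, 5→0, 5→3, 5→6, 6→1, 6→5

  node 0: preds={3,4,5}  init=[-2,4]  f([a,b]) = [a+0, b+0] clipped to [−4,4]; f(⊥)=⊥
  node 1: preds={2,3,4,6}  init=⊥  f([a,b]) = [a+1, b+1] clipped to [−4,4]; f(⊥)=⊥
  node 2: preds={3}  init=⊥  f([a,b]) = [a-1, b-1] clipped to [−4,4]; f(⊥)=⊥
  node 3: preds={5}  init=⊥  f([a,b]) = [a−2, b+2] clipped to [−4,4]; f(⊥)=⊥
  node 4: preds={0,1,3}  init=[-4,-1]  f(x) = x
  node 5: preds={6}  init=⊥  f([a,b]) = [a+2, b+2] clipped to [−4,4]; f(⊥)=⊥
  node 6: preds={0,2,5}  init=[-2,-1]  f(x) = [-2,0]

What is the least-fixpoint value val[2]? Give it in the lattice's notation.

Iteration log — 23 steps:
  step 1. node 0  ⊔preds=[-4,-1]  new=[-4,4]  old=[-2,4]  +wl: 
  step 2. node 1  ⊔preds=[-4,-1]  new=[-3,0]  old=⊥  +wl: 
  step 3. node 2  ⊔preds=⊥  new=⊥  stable
  step 4. node 3  ⊔preds=⊥  new=⊥  stable
  step 5. node 4  ⊔preds=[-4,4]  new=[-4,4]  old=[-4,-1]  +wl: 0,1
  step 6. node 5  ⊔preds=[-2,-1]  new=[0,1]  old=⊥  +wl: 3
  step 7. node 6  ⊔preds=[-4,4]  new=[-2,0]  old=[-2,-1]  +wl: 5
  step 8. node 0  ⊔preds=[-4,4]  new=[-4,4]  stable
  step 9. node 1  ⊔preds=[-4,4]  new=[-3,4]  old=[-3,0]  +wl: 4
  step 10. node 3  ⊔preds=[0,1]  new=[-2,3]  old=⊥  +wl: 0,1,2
  step 11. node 5  ⊔preds=[-2,0]  new=[0,2]  old=[0,1]  +wl: 3,6
  step 12. node 4  ⊔preds=[-4,4]  new=[-4,4]  stable
  step 13. node 0  ⊔preds=[-4,4]  new=[-4,4]  stable
  step 14. node 1  ⊔preds=[-4,4]  new=[-3,4]  stable
  step 15. node 2  ⊔preds=[-2,3]  new=[-3,2]  old=⊥  +wl: 1
  step 16. node 3  ⊔preds=[0,2]  new=[-2,4]  old=[-2,3]  +wl: 0,2,4
  step 17. node 6  ⊔preds=[-4,4]  new=[-2,0]  stable
  step 18. node 1  ⊔preds=[-4,4]  new=[-3,4]  stable
  step 19. node 0  ⊔preds=[-4,4]  new=[-4,4]  stable
  step 20. node 2  ⊔preds=[-2,4]  new=[-3,3]  old=[-3,2]  +wl: 1,6
  step 21. node 4  ⊔preds=[-4,4]  new=[-4,4]  stable
  step 22. node 1  ⊔preds=[-4,4]  new=[-3,4]  stable
  step 23. node 6  ⊔preds=[-4,4]  new=[-2,0]  stable

Least fixpoint reached:
  node 0: [-4,4]
  node 1: [-3,4]
  node 2: [-3,3]
  node 3: [-2,4]
  node 4: [-4,4]
  node 5: [0,2]
  node 6: [-2,0]

[-3,3]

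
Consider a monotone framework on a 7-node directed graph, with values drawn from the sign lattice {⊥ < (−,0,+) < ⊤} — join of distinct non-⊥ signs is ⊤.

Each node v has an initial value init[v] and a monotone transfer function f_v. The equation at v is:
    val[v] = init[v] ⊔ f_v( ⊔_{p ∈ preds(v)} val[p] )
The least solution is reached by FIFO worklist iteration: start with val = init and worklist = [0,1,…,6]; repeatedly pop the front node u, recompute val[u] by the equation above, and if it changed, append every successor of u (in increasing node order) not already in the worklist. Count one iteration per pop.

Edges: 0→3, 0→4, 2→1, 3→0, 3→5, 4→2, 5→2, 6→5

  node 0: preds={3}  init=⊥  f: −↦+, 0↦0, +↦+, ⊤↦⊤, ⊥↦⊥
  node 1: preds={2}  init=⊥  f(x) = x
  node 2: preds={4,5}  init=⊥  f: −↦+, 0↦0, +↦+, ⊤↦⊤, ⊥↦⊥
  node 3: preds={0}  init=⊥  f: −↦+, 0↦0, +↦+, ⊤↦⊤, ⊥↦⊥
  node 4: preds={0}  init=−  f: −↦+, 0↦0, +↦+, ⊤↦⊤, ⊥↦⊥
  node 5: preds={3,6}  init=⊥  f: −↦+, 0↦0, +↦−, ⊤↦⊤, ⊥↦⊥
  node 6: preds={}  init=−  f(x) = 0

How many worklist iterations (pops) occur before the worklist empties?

Trace (12 dequeues):
  [1] u=0 | in ⊥ | out ⊥ | ==
  [2] u=1 | in ⊥ | out ⊥ | ==
  [3] u=2 | in − | out + | prev ⊥ | push {1}
  [4] u=3 | in ⊥ | out ⊥ | ==
  [5] u=4 | in ⊥ | out − | ==
  [6] u=5 | in − | out + | prev ⊥ | push {2}
  [7] u=6 | in ⊥ | out ⊤ | prev − | push {5}
  [8] u=1 | in + | out + | prev ⊥ | push {}
  [9] u=2 | in ⊤ | out ⊤ | prev + | push {1}
  [10] u=5 | in ⊤ | out ⊤ | prev + | push {2}
  [11] u=1 | in ⊤ | out ⊤ | prev + | push {}
  [12] u=2 | in ⊤ | out ⊤ | ==

Converged values:
  [0] ⊥
  [1] ⊤
  [2] ⊤
  [3] ⊥
  [4] −
  [5] ⊤
  [6] ⊤

12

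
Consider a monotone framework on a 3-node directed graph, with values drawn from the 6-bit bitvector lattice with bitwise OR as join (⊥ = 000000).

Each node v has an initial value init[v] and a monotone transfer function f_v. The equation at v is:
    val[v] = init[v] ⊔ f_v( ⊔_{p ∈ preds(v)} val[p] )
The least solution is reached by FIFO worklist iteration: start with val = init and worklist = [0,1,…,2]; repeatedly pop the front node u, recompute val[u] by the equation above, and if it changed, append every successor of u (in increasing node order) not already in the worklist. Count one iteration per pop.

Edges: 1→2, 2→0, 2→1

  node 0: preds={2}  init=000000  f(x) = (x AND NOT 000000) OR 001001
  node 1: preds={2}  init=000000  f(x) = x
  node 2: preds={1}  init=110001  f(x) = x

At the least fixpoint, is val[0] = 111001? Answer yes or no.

Iteration log — 3 steps:
  step 1. node 0  ⊔preds=110001  new=111001  old=000000  +wl: 
  step 2. node 1  ⊔preds=110001  new=110001  old=000000  +wl: 
  step 3. node 2  ⊔preds=110001  new=110001  stable

Least fixpoint reached:
  node 0: 111001
  node 1: 110001
  node 2: 110001

yes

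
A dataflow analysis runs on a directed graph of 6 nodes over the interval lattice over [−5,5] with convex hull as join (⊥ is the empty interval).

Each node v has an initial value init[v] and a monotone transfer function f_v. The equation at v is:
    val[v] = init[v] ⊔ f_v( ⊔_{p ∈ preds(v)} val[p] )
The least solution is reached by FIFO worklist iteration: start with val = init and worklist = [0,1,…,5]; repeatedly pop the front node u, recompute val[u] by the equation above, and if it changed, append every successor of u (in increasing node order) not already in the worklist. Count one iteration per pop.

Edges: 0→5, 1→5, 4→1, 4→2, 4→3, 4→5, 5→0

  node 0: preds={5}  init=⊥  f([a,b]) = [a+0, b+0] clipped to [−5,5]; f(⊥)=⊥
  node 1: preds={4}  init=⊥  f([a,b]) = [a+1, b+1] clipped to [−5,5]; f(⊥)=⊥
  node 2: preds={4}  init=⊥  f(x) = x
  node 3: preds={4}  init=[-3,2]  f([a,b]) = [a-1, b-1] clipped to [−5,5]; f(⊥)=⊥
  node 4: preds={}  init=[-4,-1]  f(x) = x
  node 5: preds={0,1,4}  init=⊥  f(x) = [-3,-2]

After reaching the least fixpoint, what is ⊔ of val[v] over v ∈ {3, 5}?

[-5,2]

Worklist (8 pops):
  #1 pop 0: in=⊥ → ⊥ (no change)
  #2 pop 1: in=[-4,-1] → [-3,0] (was ⊥); enqueue []
  #3 pop 2: in=[-4,-1] → [-4,-1] (was ⊥); enqueue []
  #4 pop 3: in=[-4,-1] → [-5,2] (was [-3,2]); enqueue []
  #5 pop 4: in=⊥ → [-4,-1] (no change)
  #6 pop 5: in=[-4,0] → [-3,-2] (was ⊥); enqueue [0]
  #7 pop 0: in=[-3,-2] → [-3,-2] (was ⊥); enqueue [5]
  #8 pop 5: in=[-4,0] → [-3,-2] (no change)

Fixpoint:
  val[0] = [-3,-2]
  val[1] = [-3,0]
  val[2] = [-4,-1]
  val[3] = [-5,2]
  val[4] = [-4,-1]
  val[5] = [-3,-2]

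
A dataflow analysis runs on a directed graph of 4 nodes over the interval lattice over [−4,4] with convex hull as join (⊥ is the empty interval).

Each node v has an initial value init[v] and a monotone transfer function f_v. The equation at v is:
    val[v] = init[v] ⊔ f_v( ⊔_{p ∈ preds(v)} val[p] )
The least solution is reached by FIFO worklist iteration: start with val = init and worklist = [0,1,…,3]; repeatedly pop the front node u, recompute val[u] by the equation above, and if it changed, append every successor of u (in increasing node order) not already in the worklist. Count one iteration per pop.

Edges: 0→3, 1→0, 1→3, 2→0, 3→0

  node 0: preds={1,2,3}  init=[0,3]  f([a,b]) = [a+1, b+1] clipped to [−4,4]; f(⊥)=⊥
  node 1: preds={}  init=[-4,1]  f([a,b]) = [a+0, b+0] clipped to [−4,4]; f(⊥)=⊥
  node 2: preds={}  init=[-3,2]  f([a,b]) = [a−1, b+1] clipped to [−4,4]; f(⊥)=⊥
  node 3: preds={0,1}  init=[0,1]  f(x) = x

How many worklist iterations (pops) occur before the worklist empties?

Trace (7 dequeues):
  [1] u=0 | in [-4,2] | out [-3,3] | prev [0,3] | push {}
  [2] u=1 | in ⊥ | out [-4,1] | ==
  [3] u=2 | in ⊥ | out [-3,2] | ==
  [4] u=3 | in [-4,3] | out [-4,3] | prev [0,1] | push {0}
  [5] u=0 | in [-4,3] | out [-3,4] | prev [-3,3] | push {3}
  [6] u=3 | in [-4,4] | out [-4,4] | prev [-4,3] | push {0}
  [7] u=0 | in [-4,4] | out [-3,4] | ==

Converged values:
  [0] [-3,4]
  [1] [-4,1]
  [2] [-3,2]
  [3] [-4,4]

7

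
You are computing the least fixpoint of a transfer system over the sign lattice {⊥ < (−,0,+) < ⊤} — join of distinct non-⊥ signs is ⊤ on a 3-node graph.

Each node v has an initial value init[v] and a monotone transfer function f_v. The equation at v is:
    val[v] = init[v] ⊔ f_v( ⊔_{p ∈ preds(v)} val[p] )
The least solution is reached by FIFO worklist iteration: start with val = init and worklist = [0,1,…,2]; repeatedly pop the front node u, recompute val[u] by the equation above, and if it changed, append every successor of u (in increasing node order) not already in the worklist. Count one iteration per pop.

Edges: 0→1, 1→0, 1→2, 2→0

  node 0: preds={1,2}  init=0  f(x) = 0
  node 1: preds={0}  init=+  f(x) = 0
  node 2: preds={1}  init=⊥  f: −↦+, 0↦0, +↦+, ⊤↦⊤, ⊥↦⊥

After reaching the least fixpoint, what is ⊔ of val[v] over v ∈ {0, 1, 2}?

Trace (4 dequeues):
  [1] u=0 | in + | out 0 | ==
  [2] u=1 | in 0 | out ⊤ | prev + | push {0}
  [3] u=2 | in ⊤ | out ⊤ | prev ⊥ | push {}
  [4] u=0 | in ⊤ | out 0 | ==

Converged values:
  [0] 0
  [1] ⊤
  [2] ⊤

⊤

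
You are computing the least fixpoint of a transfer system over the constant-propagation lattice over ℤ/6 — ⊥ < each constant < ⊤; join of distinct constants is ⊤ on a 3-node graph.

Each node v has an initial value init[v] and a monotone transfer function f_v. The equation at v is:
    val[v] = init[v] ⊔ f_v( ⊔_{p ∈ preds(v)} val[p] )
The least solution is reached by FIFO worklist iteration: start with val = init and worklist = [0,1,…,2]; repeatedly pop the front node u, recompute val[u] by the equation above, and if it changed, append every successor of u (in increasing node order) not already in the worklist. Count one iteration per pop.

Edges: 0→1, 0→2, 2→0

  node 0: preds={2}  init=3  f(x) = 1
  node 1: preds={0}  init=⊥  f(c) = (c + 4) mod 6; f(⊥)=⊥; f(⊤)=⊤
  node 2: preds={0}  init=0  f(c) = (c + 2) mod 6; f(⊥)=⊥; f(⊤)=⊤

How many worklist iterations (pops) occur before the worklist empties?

Iteration log — 4 steps:
  step 1. node 0  ⊔preds=0  new=⊤  old=3  +wl: 
  step 2. node 1  ⊔preds=⊤  new=⊤  old=⊥  +wl: 
  step 3. node 2  ⊔preds=⊤  new=⊤  old=0  +wl: 0
  step 4. node 0  ⊔preds=⊤  new=⊤  stable

Least fixpoint reached:
  node 0: ⊤
  node 1: ⊤
  node 2: ⊤

4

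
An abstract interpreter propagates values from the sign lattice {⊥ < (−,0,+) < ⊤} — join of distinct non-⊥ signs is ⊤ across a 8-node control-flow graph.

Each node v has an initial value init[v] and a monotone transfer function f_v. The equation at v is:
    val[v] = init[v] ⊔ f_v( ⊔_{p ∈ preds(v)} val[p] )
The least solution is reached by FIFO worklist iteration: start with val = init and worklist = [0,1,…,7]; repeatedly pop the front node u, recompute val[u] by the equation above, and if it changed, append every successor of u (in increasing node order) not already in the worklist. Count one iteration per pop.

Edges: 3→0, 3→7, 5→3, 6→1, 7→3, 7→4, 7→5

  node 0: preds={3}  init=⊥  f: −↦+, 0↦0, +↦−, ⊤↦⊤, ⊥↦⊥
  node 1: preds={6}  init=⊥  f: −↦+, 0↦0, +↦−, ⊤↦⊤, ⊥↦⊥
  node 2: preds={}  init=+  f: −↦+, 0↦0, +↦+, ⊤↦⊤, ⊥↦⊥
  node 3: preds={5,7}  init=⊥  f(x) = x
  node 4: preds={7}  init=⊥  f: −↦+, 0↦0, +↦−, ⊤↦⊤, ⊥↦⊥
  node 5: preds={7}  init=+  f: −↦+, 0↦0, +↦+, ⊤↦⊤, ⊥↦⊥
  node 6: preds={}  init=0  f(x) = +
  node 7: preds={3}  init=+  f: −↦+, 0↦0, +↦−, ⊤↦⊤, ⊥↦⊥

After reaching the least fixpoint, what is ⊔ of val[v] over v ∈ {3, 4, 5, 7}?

Iteration log — 16 steps:
  step 1. node 0  ⊔preds=⊥  new=⊥  stable
  step 2. node 1  ⊔preds=0  new=0  old=⊥  +wl: 
  step 3. node 2  ⊔preds=⊥  new=+  stable
  step 4. node 3  ⊔preds=+  new=+  old=⊥  +wl: 0
  step 5. node 4  ⊔preds=+  new=−  old=⊥  +wl: 
  step 6. node 5  ⊔preds=+  new=+  stable
  step 7. node 6  ⊔preds=⊥  new=⊤  old=0  +wl: 1
  step 8. node 7  ⊔preds=+  new=⊤  old=+  +wl: 3,4,5
  step 9. node 0  ⊔preds=+  new=−  old=⊥  +wl: 
  step 10. node 1  ⊔preds=⊤  new=⊤  old=0  +wl: 
  step 11. node 3  ⊔preds=⊤  new=⊤  old=+  +wl: 0,7
  step 12. node 4  ⊔preds=⊤  new=⊤  old=−  +wl: 
  step 13. node 5  ⊔preds=⊤  new=⊤  old=+  +wl: 3
  step 14. node 0  ⊔preds=⊤  new=⊤  old=−  +wl: 
  step 15. node 7  ⊔preds=⊤  new=⊤  stable
  step 16. node 3  ⊔preds=⊤  new=⊤  stable

Least fixpoint reached:
  node 0: ⊤
  node 1: ⊤
  node 2: +
  node 3: ⊤
  node 4: ⊤
  node 5: ⊤
  node 6: ⊤
  node 7: ⊤

⊤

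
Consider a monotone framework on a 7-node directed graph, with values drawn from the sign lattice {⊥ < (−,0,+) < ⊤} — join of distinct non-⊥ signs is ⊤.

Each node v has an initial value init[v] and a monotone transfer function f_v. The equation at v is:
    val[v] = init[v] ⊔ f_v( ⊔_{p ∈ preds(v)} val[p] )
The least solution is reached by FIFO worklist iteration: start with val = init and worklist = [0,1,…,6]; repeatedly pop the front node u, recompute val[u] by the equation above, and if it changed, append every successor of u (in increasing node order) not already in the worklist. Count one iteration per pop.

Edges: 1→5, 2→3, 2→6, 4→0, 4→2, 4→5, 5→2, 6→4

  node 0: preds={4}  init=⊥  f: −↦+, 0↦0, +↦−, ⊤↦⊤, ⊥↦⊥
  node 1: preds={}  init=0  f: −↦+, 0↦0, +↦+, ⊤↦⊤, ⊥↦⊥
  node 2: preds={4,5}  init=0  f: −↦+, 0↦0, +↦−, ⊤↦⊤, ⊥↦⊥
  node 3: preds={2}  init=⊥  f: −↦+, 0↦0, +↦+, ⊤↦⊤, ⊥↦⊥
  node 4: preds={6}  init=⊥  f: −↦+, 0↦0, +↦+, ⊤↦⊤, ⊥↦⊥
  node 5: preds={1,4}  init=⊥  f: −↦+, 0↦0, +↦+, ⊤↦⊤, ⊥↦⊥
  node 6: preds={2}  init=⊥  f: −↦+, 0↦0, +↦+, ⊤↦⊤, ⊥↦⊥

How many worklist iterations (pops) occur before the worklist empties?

12

Iteration log — 12 steps:
  step 1. node 0  ⊔preds=⊥  new=⊥  stable
  step 2. node 1  ⊔preds=⊥  new=0  stable
  step 3. node 2  ⊔preds=⊥  new=0  stable
  step 4. node 3  ⊔preds=0  new=0  old=⊥  +wl: 
  step 5. node 4  ⊔preds=⊥  new=⊥  stable
  step 6. node 5  ⊔preds=0  new=0  old=⊥  +wl: 2
  step 7. node 6  ⊔preds=0  new=0  old=⊥  +wl: 4
  step 8. node 2  ⊔preds=0  new=0  stable
  step 9. node 4  ⊔preds=0  new=0  old=⊥  +wl: 0,2,5
  step 10. node 0  ⊔preds=0  new=0  old=⊥  +wl: 
  step 11. node 2  ⊔preds=0  new=0  stable
  step 12. node 5  ⊔preds=0  new=0  stable

Least fixpoint reached:
  node 0: 0
  node 1: 0
  node 2: 0
  node 3: 0
  node 4: 0
  node 5: 0
  node 6: 0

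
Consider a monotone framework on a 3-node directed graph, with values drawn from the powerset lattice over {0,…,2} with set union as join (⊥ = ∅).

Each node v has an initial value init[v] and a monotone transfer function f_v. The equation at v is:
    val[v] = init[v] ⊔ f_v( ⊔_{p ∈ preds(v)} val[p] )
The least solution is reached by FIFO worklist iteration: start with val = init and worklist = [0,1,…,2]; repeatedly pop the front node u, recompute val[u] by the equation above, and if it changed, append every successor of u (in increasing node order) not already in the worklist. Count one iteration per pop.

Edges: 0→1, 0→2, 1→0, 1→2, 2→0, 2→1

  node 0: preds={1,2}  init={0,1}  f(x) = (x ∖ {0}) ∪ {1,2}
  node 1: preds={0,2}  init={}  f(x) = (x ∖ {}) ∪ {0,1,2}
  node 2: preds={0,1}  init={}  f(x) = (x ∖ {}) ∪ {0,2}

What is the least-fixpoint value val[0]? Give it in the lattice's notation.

{0,1,2}

Iteration log — 5 steps:
  step 1. node 0  ⊔preds={}  new={0,1,2}  old={0,1}  +wl: 
  step 2. node 1  ⊔preds={0,1,2}  new={0,1,2}  old={}  +wl: 0
  step 3. node 2  ⊔preds={0,1,2}  new={0,1,2}  old={}  +wl: 1
  step 4. node 0  ⊔preds={0,1,2}  new={0,1,2}  stable
  step 5. node 1  ⊔preds={0,1,2}  new={0,1,2}  stable

Least fixpoint reached:
  node 0: {0,1,2}
  node 1: {0,1,2}
  node 2: {0,1,2}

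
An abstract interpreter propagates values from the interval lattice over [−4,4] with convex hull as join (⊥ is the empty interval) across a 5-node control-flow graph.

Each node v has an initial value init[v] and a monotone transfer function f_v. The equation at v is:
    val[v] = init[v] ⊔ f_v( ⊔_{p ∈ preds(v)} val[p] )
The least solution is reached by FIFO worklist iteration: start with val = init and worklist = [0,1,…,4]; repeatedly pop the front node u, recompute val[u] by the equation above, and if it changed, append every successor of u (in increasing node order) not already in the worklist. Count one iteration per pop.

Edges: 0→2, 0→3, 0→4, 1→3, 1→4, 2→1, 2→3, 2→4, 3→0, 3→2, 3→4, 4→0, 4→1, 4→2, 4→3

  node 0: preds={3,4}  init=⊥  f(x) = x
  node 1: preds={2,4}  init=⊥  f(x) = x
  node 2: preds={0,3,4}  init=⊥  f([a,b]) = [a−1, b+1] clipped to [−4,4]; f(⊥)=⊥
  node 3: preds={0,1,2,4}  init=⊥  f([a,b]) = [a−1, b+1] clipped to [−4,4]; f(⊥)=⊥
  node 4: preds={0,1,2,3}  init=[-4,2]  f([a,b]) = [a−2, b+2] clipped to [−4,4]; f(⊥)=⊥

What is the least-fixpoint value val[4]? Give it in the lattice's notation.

Worklist (11 pops):
  #1 pop 0: in=[-4,2] → [-4,2] (was ⊥); enqueue []
  #2 pop 1: in=[-4,2] → [-4,2] (was ⊥); enqueue []
  #3 pop 2: in=[-4,2] → [-4,3] (was ⊥); enqueue [1]
  #4 pop 3: in=[-4,3] → [-4,4] (was ⊥); enqueue [0,2]
  #5 pop 4: in=[-4,4] → [-4,4] (was [-4,2]); enqueue [3]
  #6 pop 1: in=[-4,4] → [-4,4] (was [-4,2]); enqueue [4]
  #7 pop 0: in=[-4,4] → [-4,4] (was [-4,2]); enqueue []
  #8 pop 2: in=[-4,4] → [-4,4] (was [-4,3]); enqueue [1]
  #9 pop 3: in=[-4,4] → [-4,4] (no change)
  #10 pop 4: in=[-4,4] → [-4,4] (no change)
  #11 pop 1: in=[-4,4] → [-4,4] (no change)

Fixpoint:
  val[0] = [-4,4]
  val[1] = [-4,4]
  val[2] = [-4,4]
  val[3] = [-4,4]
  val[4] = [-4,4]

[-4,4]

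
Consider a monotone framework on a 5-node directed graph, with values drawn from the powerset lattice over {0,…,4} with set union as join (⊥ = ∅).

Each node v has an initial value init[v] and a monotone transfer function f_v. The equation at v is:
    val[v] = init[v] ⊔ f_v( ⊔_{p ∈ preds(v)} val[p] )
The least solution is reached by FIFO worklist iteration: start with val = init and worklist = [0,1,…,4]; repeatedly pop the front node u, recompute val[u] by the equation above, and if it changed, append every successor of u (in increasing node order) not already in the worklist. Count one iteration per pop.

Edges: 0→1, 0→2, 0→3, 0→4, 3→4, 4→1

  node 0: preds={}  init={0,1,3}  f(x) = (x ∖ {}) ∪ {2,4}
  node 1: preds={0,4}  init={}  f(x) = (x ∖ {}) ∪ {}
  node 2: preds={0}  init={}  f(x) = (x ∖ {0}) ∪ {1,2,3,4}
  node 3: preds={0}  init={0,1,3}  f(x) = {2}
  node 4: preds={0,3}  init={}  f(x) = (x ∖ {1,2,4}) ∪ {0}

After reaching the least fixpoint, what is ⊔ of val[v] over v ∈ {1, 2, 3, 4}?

{0,1,2,3,4}

Trace (6 dequeues):
  [1] u=0 | in {} | out {0,1,2,3,4} | prev {0,1,3} | push {}
  [2] u=1 | in {0,1,2,3,4} | out {0,1,2,3,4} | prev {} | push {}
  [3] u=2 | in {0,1,2,3,4} | out {1,2,3,4} | prev {} | push {}
  [4] u=3 | in {0,1,2,3,4} | out {0,1,2,3} | prev {0,1,3} | push {}
  [5] u=4 | in {0,1,2,3,4} | out {0,3} | prev {} | push {1}
  [6] u=1 | in {0,1,2,3,4} | out {0,1,2,3,4} | ==

Converged values:
  [0] {0,1,2,3,4}
  [1] {0,1,2,3,4}
  [2] {1,2,3,4}
  [3] {0,1,2,3}
  [4] {0,3}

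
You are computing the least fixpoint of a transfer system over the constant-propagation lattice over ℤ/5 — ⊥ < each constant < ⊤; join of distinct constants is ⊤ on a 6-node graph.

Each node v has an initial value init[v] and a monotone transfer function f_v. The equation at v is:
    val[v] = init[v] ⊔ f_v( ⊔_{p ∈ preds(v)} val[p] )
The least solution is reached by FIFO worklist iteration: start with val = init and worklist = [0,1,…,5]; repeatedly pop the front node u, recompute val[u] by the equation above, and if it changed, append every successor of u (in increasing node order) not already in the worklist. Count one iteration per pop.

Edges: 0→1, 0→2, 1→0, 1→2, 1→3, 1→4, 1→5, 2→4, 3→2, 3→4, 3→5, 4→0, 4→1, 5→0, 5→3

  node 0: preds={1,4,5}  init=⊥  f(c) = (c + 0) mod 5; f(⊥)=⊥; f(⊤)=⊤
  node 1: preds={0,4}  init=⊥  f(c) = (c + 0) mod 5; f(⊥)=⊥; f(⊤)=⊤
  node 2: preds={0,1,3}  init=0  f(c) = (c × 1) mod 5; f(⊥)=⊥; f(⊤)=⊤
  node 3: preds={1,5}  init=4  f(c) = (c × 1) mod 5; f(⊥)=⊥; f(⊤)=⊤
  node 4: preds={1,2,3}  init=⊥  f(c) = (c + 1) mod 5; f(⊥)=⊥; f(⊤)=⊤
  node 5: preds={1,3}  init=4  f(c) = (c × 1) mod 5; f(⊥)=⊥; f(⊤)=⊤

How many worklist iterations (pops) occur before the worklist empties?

16

Iteration log — 16 steps:
  step 1. node 0  ⊔preds=4  new=4  old=⊥  +wl: 
  step 2. node 1  ⊔preds=4  new=4  old=⊥  +wl: 0
  step 3. node 2  ⊔preds=4  new=⊤  old=0  +wl: 
  step 4. node 3  ⊔preds=4  new=4  stable
  step 5. node 4  ⊔preds=⊤  new=⊤  old=⊥  +wl: 1
  step 6. node 5  ⊔preds=4  new=4  stable
  step 7. node 0  ⊔preds=⊤  new=⊤  old=4  +wl: 2
  step 8. node 1  ⊔preds=⊤  new=⊤  old=4  +wl: 0,3,4,5
  step 9. node 2  ⊔preds=⊤  new=⊤  stable
  step 10. node 0  ⊔preds=⊤  new=⊤  stable
  step 11. node 3  ⊔preds=⊤  new=⊤  old=4  +wl: 2
  step 12. node 4  ⊔preds=⊤  new=⊤  stable
  step 13. node 5  ⊔preds=⊤  new=⊤  old=4  +wl: 0,3
  step 14. node 2  ⊔preds=⊤  new=⊤  stable
  step 15. node 0  ⊔preds=⊤  new=⊤  stable
  step 16. node 3  ⊔preds=⊤  new=⊤  stable

Least fixpoint reached:
  node 0: ⊤
  node 1: ⊤
  node 2: ⊤
  node 3: ⊤
  node 4: ⊤
  node 5: ⊤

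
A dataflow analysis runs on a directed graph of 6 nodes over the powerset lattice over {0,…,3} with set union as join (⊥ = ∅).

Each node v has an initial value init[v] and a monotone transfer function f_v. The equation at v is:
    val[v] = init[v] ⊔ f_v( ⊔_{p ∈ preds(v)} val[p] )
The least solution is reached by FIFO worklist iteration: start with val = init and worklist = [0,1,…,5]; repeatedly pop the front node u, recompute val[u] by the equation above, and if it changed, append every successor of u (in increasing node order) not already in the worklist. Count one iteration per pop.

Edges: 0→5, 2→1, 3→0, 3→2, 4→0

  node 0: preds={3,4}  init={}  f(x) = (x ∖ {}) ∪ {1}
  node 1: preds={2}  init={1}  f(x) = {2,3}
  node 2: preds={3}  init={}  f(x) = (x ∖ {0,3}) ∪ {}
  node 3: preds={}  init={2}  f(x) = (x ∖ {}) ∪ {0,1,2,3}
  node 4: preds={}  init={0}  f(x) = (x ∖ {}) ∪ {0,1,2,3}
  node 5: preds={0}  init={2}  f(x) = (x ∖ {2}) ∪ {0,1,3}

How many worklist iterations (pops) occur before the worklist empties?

Trace (11 dequeues):
  [1] u=0 | in {0,2} | out {0,1,2} | prev {} | push {}
  [2] u=1 | in {} | out {1,2,3} | prev {1} | push {}
  [3] u=2 | in {2} | out {2} | prev {} | push {1}
  [4] u=3 | in {} | out {0,1,2,3} | prev {2} | push {0,2}
  [5] u=4 | in {} | out {0,1,2,3} | prev {0} | push {}
  [6] u=5 | in {0,1,2} | out {0,1,2,3} | prev {2} | push {}
  [7] u=1 | in {2} | out {1,2,3} | ==
  [8] u=0 | in {0,1,2,3} | out {0,1,2,3} | prev {0,1,2} | push {5}
  [9] u=2 | in {0,1,2,3} | out {1,2} | prev {2} | push {1}
  [10] u=5 | in {0,1,2,3} | out {0,1,2,3} | ==
  [11] u=1 | in {1,2} | out {1,2,3} | ==

Converged values:
  [0] {0,1,2,3}
  [1] {1,2,3}
  [2] {1,2}
  [3] {0,1,2,3}
  [4] {0,1,2,3}
  [5] {0,1,2,3}

11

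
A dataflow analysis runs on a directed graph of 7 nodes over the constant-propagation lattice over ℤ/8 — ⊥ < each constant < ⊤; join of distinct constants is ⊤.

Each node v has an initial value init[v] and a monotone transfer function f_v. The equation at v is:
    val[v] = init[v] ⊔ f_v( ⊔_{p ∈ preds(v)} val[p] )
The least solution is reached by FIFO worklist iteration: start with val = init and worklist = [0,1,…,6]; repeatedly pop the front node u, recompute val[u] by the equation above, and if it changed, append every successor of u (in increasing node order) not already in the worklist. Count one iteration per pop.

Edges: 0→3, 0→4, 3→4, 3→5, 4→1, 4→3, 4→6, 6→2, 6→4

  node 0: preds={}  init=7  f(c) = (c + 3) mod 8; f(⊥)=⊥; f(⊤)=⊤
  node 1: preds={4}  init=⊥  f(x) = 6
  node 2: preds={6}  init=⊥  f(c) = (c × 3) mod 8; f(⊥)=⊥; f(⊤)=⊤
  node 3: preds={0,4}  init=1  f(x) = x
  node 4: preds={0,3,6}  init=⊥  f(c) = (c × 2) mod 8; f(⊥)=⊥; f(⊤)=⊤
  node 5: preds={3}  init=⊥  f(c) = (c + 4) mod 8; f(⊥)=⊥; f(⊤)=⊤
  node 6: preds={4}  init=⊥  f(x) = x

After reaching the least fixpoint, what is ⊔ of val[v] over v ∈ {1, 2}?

⊤

Trace (11 dequeues):
  [1] u=0 | in ⊥ | out 7 | ==
  [2] u=1 | in ⊥ | out 6 | prev ⊥ | push {}
  [3] u=2 | in ⊥ | out ⊥ | ==
  [4] u=3 | in 7 | out ⊤ | prev 1 | push {}
  [5] u=4 | in ⊤ | out ⊤ | prev ⊥ | push {1,3}
  [6] u=5 | in ⊤ | out ⊤ | prev ⊥ | push {}
  [7] u=6 | in ⊤ | out ⊤ | prev ⊥ | push {2,4}
  [8] u=1 | in ⊤ | out 6 | ==
  [9] u=3 | in ⊤ | out ⊤ | ==
  [10] u=2 | in ⊤ | out ⊤ | prev ⊥ | push {}
  [11] u=4 | in ⊤ | out ⊤ | ==

Converged values:
  [0] 7
  [1] 6
  [2] ⊤
  [3] ⊤
  [4] ⊤
  [5] ⊤
  [6] ⊤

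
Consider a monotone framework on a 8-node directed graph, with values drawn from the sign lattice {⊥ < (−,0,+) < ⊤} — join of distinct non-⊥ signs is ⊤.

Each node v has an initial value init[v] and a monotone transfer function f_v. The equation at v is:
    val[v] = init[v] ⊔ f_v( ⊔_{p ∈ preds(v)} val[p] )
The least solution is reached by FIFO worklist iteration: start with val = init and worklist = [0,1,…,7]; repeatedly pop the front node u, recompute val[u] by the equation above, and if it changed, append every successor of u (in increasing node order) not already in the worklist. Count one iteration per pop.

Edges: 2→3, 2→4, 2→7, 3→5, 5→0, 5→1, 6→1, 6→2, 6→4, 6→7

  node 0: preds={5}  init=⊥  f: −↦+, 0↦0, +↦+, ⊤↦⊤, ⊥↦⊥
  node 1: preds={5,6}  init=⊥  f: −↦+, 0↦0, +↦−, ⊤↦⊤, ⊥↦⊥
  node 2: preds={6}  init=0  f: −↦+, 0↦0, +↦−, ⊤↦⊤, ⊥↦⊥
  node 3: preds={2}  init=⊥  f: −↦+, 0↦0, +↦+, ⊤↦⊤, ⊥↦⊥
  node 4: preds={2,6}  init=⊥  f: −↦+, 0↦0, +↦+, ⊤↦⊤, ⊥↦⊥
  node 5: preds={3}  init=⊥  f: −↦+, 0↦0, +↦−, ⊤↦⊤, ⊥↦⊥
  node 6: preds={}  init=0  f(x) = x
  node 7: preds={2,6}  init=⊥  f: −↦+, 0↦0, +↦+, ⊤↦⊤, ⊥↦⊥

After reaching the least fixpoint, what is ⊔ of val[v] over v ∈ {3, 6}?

0

Trace (10 dequeues):
  [1] u=0 | in ⊥ | out ⊥ | ==
  [2] u=1 | in 0 | out 0 | prev ⊥ | push {}
  [3] u=2 | in 0 | out 0 | ==
  [4] u=3 | in 0 | out 0 | prev ⊥ | push {}
  [5] u=4 | in 0 | out 0 | prev ⊥ | push {}
  [6] u=5 | in 0 | out 0 | prev ⊥ | push {0,1}
  [7] u=6 | in ⊥ | out 0 | ==
  [8] u=7 | in 0 | out 0 | prev ⊥ | push {}
  [9] u=0 | in 0 | out 0 | prev ⊥ | push {}
  [10] u=1 | in 0 | out 0 | ==

Converged values:
  [0] 0
  [1] 0
  [2] 0
  [3] 0
  [4] 0
  [5] 0
  [6] 0
  [7] 0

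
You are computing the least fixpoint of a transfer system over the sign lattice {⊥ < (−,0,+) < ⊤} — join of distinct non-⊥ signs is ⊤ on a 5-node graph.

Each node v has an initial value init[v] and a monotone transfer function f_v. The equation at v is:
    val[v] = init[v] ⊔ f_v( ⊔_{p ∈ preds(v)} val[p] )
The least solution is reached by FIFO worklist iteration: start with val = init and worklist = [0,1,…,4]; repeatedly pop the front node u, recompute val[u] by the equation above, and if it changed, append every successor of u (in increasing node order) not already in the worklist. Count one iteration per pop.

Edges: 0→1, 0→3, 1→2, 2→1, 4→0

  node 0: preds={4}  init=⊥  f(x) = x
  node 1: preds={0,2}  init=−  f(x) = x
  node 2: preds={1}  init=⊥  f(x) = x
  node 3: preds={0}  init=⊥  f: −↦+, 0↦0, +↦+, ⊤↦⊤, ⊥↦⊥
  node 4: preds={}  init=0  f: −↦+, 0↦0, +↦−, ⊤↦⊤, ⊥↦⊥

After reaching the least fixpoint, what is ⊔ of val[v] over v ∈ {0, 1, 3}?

⊤

Trace (6 dequeues):
  [1] u=0 | in 0 | out 0 | prev ⊥ | push {}
  [2] u=1 | in 0 | out ⊤ | prev − | push {}
  [3] u=2 | in ⊤ | out ⊤ | prev ⊥ | push {1}
  [4] u=3 | in 0 | out 0 | prev ⊥ | push {}
  [5] u=4 | in ⊥ | out 0 | ==
  [6] u=1 | in ⊤ | out ⊤ | ==

Converged values:
  [0] 0
  [1] ⊤
  [2] ⊤
  [3] 0
  [4] 0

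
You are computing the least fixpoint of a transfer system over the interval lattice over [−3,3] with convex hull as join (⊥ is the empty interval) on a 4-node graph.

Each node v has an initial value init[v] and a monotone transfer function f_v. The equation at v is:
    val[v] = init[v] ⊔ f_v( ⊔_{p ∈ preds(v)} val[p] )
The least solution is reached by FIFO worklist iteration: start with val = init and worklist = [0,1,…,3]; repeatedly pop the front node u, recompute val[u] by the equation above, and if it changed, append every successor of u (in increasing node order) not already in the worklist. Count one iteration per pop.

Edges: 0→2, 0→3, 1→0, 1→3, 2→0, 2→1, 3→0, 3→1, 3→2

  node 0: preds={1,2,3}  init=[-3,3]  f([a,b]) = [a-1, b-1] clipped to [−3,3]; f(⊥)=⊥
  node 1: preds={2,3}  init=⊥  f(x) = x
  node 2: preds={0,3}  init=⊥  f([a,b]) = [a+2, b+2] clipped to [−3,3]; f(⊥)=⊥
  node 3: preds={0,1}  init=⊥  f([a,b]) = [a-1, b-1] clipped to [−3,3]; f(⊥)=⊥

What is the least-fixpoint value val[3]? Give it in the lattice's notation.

[-3,2]

Iteration log — 9 steps:
  step 1. node 0  ⊔preds=⊥  new=[-3,3]  stable
  step 2. node 1  ⊔preds=⊥  new=⊥  stable
  step 3. node 2  ⊔preds=[-3,3]  new=[-1,3]  old=⊥  +wl: 0,1
  step 4. node 3  ⊔preds=[-3,3]  new=[-3,2]  old=⊥  +wl: 2
  step 5. node 0  ⊔preds=[-3,3]  new=[-3,3]  stable
  step 6. node 1  ⊔preds=[-3,3]  new=[-3,3]  old=⊥  +wl: 0,3
  step 7. node 2  ⊔preds=[-3,3]  new=[-1,3]  stable
  step 8. node 0  ⊔preds=[-3,3]  new=[-3,3]  stable
  step 9. node 3  ⊔preds=[-3,3]  new=[-3,2]  stable

Least fixpoint reached:
  node 0: [-3,3]
  node 1: [-3,3]
  node 2: [-1,3]
  node 3: [-3,2]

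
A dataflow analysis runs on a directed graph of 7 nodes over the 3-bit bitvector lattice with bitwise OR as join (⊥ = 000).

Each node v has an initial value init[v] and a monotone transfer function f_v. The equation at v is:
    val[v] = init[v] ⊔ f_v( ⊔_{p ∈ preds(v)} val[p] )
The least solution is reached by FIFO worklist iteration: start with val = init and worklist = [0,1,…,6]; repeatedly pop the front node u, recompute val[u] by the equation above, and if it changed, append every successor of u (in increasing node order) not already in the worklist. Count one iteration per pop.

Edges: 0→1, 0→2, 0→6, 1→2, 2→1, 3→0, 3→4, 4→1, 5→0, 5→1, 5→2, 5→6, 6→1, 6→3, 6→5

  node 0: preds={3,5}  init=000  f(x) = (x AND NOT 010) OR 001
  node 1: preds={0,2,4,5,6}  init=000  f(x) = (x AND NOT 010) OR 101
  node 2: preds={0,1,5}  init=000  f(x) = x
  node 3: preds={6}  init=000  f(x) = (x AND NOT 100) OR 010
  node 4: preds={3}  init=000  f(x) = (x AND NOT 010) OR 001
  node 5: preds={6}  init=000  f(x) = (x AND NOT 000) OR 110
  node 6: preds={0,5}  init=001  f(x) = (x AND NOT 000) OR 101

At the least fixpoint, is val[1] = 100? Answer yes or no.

no

Trace (14 dequeues):
  [1] u=0 | in 000 | out 001 | prev 000 | push {}
  [2] u=1 | in 001 | out 101 | prev 000 | push {}
  [3] u=2 | in 101 | out 101 | prev 000 | push {1}
  [4] u=3 | in 001 | out 011 | prev 000 | push {0}
  [5] u=4 | in 011 | out 001 | prev 000 | push {}
  [6] u=5 | in 001 | out 111 | prev 000 | push {2}
  [7] u=6 | in 111 | out 111 | prev 001 | push {3,5}
  [8] u=1 | in 111 | out 101 | ==
  [9] u=0 | in 111 | out 101 | prev 001 | push {1,6}
  [10] u=2 | in 111 | out 111 | prev 101 | push {}
  [11] u=3 | in 111 | out 011 | ==
  [12] u=5 | in 111 | out 111 | ==
  [13] u=1 | in 111 | out 101 | ==
  [14] u=6 | in 111 | out 111 | ==

Converged values:
  [0] 101
  [1] 101
  [2] 111
  [3] 011
  [4] 001
  [5] 111
  [6] 111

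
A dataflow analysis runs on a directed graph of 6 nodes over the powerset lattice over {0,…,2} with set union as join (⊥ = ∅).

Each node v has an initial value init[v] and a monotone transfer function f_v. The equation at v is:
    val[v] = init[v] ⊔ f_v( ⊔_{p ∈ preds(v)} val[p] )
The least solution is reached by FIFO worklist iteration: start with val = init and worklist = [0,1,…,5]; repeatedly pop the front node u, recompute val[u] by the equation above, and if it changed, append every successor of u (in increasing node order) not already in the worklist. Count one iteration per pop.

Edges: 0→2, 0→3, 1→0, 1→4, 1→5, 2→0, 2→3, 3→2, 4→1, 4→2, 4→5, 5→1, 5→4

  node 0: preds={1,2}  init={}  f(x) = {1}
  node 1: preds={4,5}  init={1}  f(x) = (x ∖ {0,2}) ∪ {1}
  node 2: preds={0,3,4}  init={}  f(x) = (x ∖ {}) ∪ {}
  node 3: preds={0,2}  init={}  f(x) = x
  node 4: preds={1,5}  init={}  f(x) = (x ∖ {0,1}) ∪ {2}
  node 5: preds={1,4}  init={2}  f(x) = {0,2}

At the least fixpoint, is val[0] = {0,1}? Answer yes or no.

no

Iteration log — 13 steps:
  step 1. node 0  ⊔preds={1}  new={1}  old={}  +wl: 
  step 2. node 1  ⊔preds={2}  new={1}  stable
  step 3. node 2  ⊔preds={1}  new={1}  old={}  +wl: 0
  step 4. node 3  ⊔preds={1}  new={1}  old={}  +wl: 2
  step 5. node 4  ⊔preds={1,2}  new={2}  old={}  +wl: 1
  step 6. node 5  ⊔preds={1,2}  new={0,2}  old={2}  +wl: 4
  step 7. node 0  ⊔preds={1}  new={1}  stable
  step 8. node 2  ⊔preds={1,2}  new={1,2}  old={1}  +wl: 0,3
  step 9. node 1  ⊔preds={0,2}  new={1}  stable
  step 10. node 4  ⊔preds={0,1,2}  new={2}  stable
  step 11. node 0  ⊔preds={1,2}  new={1}  stable
  step 12. node 3  ⊔preds={1,2}  new={1,2}  old={1}  +wl: 2
  step 13. node 2  ⊔preds={1,2}  new={1,2}  stable

Least fixpoint reached:
  node 0: {1}
  node 1: {1}
  node 2: {1,2}
  node 3: {1,2}
  node 4: {2}
  node 5: {0,2}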